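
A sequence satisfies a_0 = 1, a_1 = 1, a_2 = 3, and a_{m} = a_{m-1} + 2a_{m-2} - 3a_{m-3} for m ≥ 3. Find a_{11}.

The ordinary generating function has denominator 1 - t - 2t^2 + 3t^3.
Iterating the recurrence: a_0,…,a_{11} = 1, 1, 3, 2, 5, 0, 4, -11, -3, -37, -10, -75.

-75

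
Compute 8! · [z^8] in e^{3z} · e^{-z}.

256

The EGF product rule gives c_8 = Σ_{k_1+k_2=8} C(8; k_1,k_2) · ∏ g_i(k_i), where e^{3z} gives (3)^k; e^{-z} gives (-1)^k.
g_1(k) for k = 0…8: 1, 3, 9, 27, 81, 243, 729, 2187, 6561.
g_2(k) for k = 0…8: 1, -1, 1, -1, 1, -1, 1, -1, 1.
c_8 = Σ_k C(8,k)·g_1(k)·g_2(8−k) = 1·1·1 + 8·3·(-1) + 28·9·1 + 56·27·(-1) + 70·81·1 + 56·243·(-1) + 28·729·1 + 8·2187·(-1) + 1·6561·1 = 1 − 24 + 252 − 1512 + 5670 − 13608 + 20412 − 17496 + 6561 = 256.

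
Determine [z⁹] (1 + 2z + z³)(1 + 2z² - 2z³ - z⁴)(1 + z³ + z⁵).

-7

(1 + 2z + z³) has coefficients 1,2,0,1 for degrees 0…3.
(1 + 2z² - 2z³ - z⁴) has coefficients 1,0,2,-2,-1,0,0,0,0,0 for degrees 0…9.
Finally multiplying by (1 + z³ + z⁵), the product of all factors after the first has coefficients 1,0,2,-1,-1,3,-2,1,-2,-1 for degrees 0…9.
[z⁹] = 1·(-1) + 2·(-2) + 1·(-2) = -7.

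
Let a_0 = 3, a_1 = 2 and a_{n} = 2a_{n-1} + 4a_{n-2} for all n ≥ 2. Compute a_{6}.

The ordinary generating function has denominator 1 - 2z - 4z^2.
Iterating the recurrence: a_0,…,a_{6} = 3, 2, 16, 40, 144, 448, 1472.

1472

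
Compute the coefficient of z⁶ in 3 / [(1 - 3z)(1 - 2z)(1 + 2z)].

3783

The denominator gives the recurrence a_n = 3a_(n−1) + 4a_(n−2) − 12a_(n−3) for n ≥ 3; the numerator fixes a_0 = 3, a_1 = 9, a_2 = 39.
Iterating: 3, 9, 39, 117, 399, 1197, 3783, so a_6 = 3783.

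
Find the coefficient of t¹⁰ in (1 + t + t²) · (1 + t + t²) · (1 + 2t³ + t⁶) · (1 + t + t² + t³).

(1 + t + t²) has coefficients 1,1,1 for degrees 0…2.
(1 + t + t²) has coefficients 1,1,1,0,0,0,0,0,0,0,0 for degrees 0…10.
Multiplying by (1 + 2t³ + t⁶) gives running coefficients 1,1,1,2,2,2,1,1,1,0,0 for degrees 0…10.
Finally multiplying by (1 + t + t² + t³), the product of all factors after the first has coefficients 1,2,3,5,6,7,7,6,5,3,2 for degrees 0…10.
[t¹⁰] = 1·2 + 1·3 + 1·5 = 10.

10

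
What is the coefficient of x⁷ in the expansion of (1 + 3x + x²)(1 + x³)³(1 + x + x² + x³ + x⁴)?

(1 + 3x + x²) has coefficients 1,3,1 for degrees 0…2.
(1 + x³)³ has coefficients 1,0,0,3,0,0,3,0 for degrees 0…7.
Finally multiplying by (1 + x + x² + x³ + x⁴), the product of all factors after the first has coefficients 1,1,1,4,4,3,6,6 for degrees 0…7.
[x⁷] = 1·6 + 3·6 + 1·3 = 27.

27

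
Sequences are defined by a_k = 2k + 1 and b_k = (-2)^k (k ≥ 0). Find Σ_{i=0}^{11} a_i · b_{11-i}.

This is [x^11] in the product of the two ordinary generating functions.
Σ = 1·(-2048) + 3·1024 + 5·(-512) + 7·256 + 9·(-128) + 11·64 + 13·(-32) + 15·16 + 17·(-8) + 19·4 + 21·(-2) + 23·1 = -447.

-447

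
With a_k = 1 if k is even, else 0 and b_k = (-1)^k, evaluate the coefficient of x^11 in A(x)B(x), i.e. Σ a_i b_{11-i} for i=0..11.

The convolution is the t^11 coefficient of A(t)B(t).
Σ = 1·(-1) + 0·1 + 1·(-1) + 0·1 + 1·(-1) + 0·1 + 1·(-1) + 0·1 + 1·(-1) + 0·1 + 1·(-1) + 0·1 = -6.

-6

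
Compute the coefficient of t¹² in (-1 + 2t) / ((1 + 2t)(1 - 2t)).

-4096

Partial fractions give a closed form: a_n = (-1)·(-2)^n.
At n = 12: a_12 = -4096.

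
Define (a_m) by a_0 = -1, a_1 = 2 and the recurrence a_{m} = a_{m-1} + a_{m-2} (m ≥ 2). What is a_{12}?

The ordinary generating function has denominator 1 - x - x^2.
Iterating the recurrence: a_0,…,a_{12} = -1, 2, 1, 3, 4, 7, 11, 18, 29, 47, 76, 123, 199.

199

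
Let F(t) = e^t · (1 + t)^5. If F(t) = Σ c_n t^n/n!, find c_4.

The EGF product rule gives c_4 = Σ_{k_1+k_2=4} C(4; k_1,k_2) · ∏ g_i(k_i), where e^t gives (1)^k; (1+t)^5 gives the falling factorial (5)_k.
g_1(k) for k = 0…4: 1, 1, 1, 1, 1.
g_2(k) for k = 0…4: 1, 5, 20, 60, 120.
c_4 = Σ_k C(4,k)·g_1(k)·g_2(4−k) = 1·1·120 + 4·1·60 + 6·1·20 + 4·1·5 + 1·1·1 = 120 + 240 + 120 + 20 + 1 = 501.

501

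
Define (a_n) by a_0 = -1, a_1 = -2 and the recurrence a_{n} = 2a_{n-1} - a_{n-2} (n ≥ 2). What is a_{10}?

The ordinary generating function has denominator 1 - 2t + t^2.
Iterating the recurrence: a_0,…,a_{10} = -1, -2, -3, -4, -5, -6, -7, -8, -9, -10, -11.

-11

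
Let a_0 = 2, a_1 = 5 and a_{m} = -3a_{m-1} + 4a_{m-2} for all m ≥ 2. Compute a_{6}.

The ordinary generating function has denominator 1 + 3z - 4z^2.
Iterating the recurrence: a_0,…,a_{6} = 2, 5, -7, 41, -151, 617, -2455.

-2455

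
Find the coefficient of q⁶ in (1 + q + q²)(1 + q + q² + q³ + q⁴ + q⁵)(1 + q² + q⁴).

(1 + q + q²) has coefficients 1,1,1 for degrees 0…2.
(1 + q + q² + q³ + q⁴ + q⁵) has coefficients 1,1,1,1,1,1,0 for degrees 0…6.
Finally multiplying by (1 + q² + q⁴), the product of all factors after the first has coefficients 1,1,2,2,3,3,2 for degrees 0…6.
[q⁶] = 1·2 + 1·3 + 1·3 = 8.

8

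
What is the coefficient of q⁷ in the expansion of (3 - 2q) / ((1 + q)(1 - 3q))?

Partial fractions give a closed form: a_n = (5/4)·(-1)^n + (7/4)·3^n.
At n = 7: a_7 = 3826.

3826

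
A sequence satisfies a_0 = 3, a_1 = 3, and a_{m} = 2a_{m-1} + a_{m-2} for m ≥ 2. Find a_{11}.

The ordinary generating function has denominator 1 - 2q - q^2.
Iterating the recurrence: a_0,…,a_{11} = 3, 3, 9, 21, 51, 123, 297, 717, 1731, 4179, 10089, 24357.

24357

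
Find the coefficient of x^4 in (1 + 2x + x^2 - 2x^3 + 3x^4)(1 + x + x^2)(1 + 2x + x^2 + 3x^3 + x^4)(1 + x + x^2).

(1 + 2x + x^2 - 2x^3 + 3x^4) has coefficients 1,2,1,-2,3 for degrees 0…4.
(1 + x + x^2) has coefficients 1,1,1,0,0 for degrees 0…4.
Multiplying by (1 + 2x + x^2 + 3x^3 + x^4) gives running coefficients 1,3,4,6,5 for degrees 0…4.
Finally multiplying by (1 + x + x^2), the product of all factors after the first has coefficients 1,4,8,13,15 for degrees 0…4.
[x^4] = 1·15 + 2·13 + 1·8 − 2·4 + 3·1 = 44.

44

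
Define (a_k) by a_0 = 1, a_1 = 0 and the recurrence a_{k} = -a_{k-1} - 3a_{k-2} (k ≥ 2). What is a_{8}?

-39

The ordinary generating function has denominator 1 + t + 3t^2.
Iterating the recurrence: a_0,…,a_{8} = 1, 0, -3, 3, 6, -15, -3, 48, -39.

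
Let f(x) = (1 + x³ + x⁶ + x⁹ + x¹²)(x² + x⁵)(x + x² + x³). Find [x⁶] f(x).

2

(1 + x³ + x⁶ + x⁹ + x¹²) has coefficients 1,0,0,1,0,0,1 for degrees 0…6.
(x² + x⁵) has coefficients 0,0,1,0,0,1,0 for degrees 0…6.
Finally multiplying by (x + x² + x³), the product of all factors after the first has coefficients 0,0,0,1,1,1,1 for degrees 0…6.
[x⁶] = 1·1 + 1·1 + 1·0 = 2.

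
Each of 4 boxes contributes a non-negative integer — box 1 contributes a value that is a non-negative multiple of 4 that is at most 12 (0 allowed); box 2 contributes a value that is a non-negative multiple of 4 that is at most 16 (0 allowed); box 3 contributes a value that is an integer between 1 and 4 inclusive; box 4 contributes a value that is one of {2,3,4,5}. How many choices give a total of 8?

6

The generating function for the choices is (1 + z⁴ + z⁸ + z¹²)·(1 + z⁴ + z⁸ + z¹² + z¹⁶)·(z + z² + z³ + z⁴)·(z² + z³ + z⁴ + z⁵); the count is [z⁸].
(1 + z⁴ + z⁸ + z¹²) has coefficients 1,0,0,0,1,0,0,0,1 for degrees 0…8.
(1 + z⁴ + z⁸ + z¹² + z¹⁶) has coefficients 1,0,0,0,1,0,0,0,1 for degrees 0…8.
Multiplying by (z + z² + z³ + z⁴) gives running coefficients 0,1,1,1,1,1,1,1,1 for degrees 0…8.
Finally multiplying by (z² + z³ + z⁴ + z⁵), the product of all factors after the first has coefficients 0,0,0,1,2,3,4,4,4 for degrees 0…8.
[z⁸] = 1·4 + 1·2 + 1·0 = 6.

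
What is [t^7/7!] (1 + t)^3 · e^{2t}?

8864

The EGF product rule gives c_7 = Σ_{k_1+k_2=7} C(7; k_1,k_2) · ∏ g_i(k_i), where (1+t)^3 gives the falling factorial (3)_k; e^{2t} gives (2)^k.
g_1(k) for k = 0…7: 1, 3, 6, 6, 0, 0, 0, 0.
g_2(k) for k = 0…7: 1, 2, 4, 8, 16, 32, 64, 128.
c_7 = Σ_k C(7,k)·g_1(k)·g_2(7−k) = 1·1·128 + 7·3·64 + 21·6·32 + 35·6·16 = 128 + 1344 + 4032 + 3360 = 8864.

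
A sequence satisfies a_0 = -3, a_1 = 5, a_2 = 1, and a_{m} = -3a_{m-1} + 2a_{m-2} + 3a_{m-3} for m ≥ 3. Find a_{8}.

The ordinary generating function has denominator 1 + 3x - 2x^2 - 3x^3.
Iterating the recurrence: a_0,…,a_{8} = -3, 5, 1, -2, 23, -70, 250, -821, 2753.

2753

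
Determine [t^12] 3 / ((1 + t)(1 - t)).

3

The denominator gives the recurrence a_n = a_(n−2) for n ≥ 2; the numerator fixes a_0 = 3, a_1 = 0.
Iterating: 3, 0, 3, 0, 3, 0, 3, 0, 3, 0, 3, 0, 3, so a_12 = 3.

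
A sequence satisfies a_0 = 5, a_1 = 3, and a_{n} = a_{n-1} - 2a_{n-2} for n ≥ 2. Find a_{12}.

The ordinary generating function has denominator 1 - z + 2z^2.
Iterating the recurrence: a_0,…,a_{12} = 5, 3, -7, -13, 1, 27, 25, -29, -79, -21, 137, 179, -95.

-95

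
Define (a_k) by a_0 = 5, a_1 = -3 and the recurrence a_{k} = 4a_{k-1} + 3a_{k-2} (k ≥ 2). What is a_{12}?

4369845

The ordinary generating function has denominator 1 - 4z - 3z^2.
Iterating the recurrence: a_0,…,a_{12} = 5, -3, 3, 3, 21, 93, 435, 2019, 9381, 43581, 202467, 940611, 4369845.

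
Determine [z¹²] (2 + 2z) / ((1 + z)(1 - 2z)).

The denominator gives the recurrence a_n = a_(n−1) + 2a_(n−2) for n ≥ 3; the numerator fixes a_0 = 2, a_1 = 4, a_2 = 8.
Iterating: 2, 4, 8, 16, 32, 64, 128, 256, 512, 1024, 2048, 4096, 8192, so a_12 = 8192.

8192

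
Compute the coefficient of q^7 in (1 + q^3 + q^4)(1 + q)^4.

(1 + q^3 + q^4) has coefficients 1,0,0,1,1 for degrees 0…4.
(1 + q)^4 has coefficients 1,4,6,4,1,0,0,0 for degrees 0…7.
[q^7] = 1·0 + 1·1 + 1·4 = 5.

5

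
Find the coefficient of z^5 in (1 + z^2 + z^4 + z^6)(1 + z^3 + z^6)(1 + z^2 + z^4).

2

(1 + z^2 + z^4 + z^6) has coefficients 1,0,1,0,1,0 for degrees 0…5.
(1 + z^3 + z^6) has coefficients 1,0,0,1,0,0 for degrees 0…5.
Finally multiplying by (1 + z^2 + z^4), the product of all factors after the first has coefficients 1,0,1,1,1,1 for degrees 0…5.
[z^5] = 1·1 + 1·1 + 1·0 = 2.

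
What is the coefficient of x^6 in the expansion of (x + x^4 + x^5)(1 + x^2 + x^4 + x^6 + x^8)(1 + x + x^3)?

(x + x^4 + x^5) has coefficients 0,1,0,0,1,1 for degrees 0…5.
(1 + x^2 + x^4 + x^6 + x^8) has coefficients 1,0,1,0,1,0,1 for degrees 0…6.
Finally multiplying by (1 + x + x^3), the product of all factors after the first has coefficients 1,1,1,2,1,2,1 for degrees 0…6.
[x^6] = 1·2 + 1·1 + 1·1 = 4.

4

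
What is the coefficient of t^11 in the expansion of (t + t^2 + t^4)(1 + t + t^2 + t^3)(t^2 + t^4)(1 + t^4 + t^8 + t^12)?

(t + t^2 + t^4) has coefficients 0,1,1,0,1 for degrees 0…4.
(1 + t + t^2 + t^3) has coefficients 1,1,1,1,0,0,0,0,0,0,0,0 for degrees 0…11.
Multiplying by (t^2 + t^4) gives running coefficients 0,0,1,1,2,2,1,1,0,0,0,0 for degrees 0…11.
Finally multiplying by (1 + t^4 + t^8 + t^12), the product of all factors after the first has coefficients 0,0,1,1,2,2,2,2,2,2,2,2 for degrees 0…11.
[t^11] = 1·2 + 1·2 + 1·2 = 6.

6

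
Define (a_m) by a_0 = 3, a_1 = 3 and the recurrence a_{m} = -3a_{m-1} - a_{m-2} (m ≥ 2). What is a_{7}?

The ordinary generating function has denominator 1 + 3q + q^2.
Iterating the recurrence: a_0,…,a_{7} = 3, 3, -12, 33, -87, 228, -597, 1563.

1563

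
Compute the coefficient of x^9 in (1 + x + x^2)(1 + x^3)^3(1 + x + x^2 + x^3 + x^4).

(1 + x + x^2) has coefficients 1,1,1 for degrees 0…2.
(1 + x^3)^3 has coefficients 1,0,0,3,0,0,3,0,0,1 for degrees 0…9.
Finally multiplying by (1 + x + x^2 + x^3 + x^4), the product of all factors after the first has coefficients 1,1,1,4,4,3,6,6,3,4 for degrees 0…9.
[x^9] = 1·4 + 1·3 + 1·6 = 13.

13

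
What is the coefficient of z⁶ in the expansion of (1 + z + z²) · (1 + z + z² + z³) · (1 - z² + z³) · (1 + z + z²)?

3

(1 + z + z²) has coefficients 1,1,1 for degrees 0…2.
(1 + z + z² + z³) has coefficients 1,1,1,1,0,0,0 for degrees 0…6.
Multiplying by (1 - z² + z³) gives running coefficients 1,1,0,1,0,0,1 for degrees 0…6.
Finally multiplying by (1 + z + z²), the product of all factors after the first has coefficients 1,2,2,2,1,1,1 for degrees 0…6.
[z⁶] = 1·1 + 1·1 + 1·1 = 3.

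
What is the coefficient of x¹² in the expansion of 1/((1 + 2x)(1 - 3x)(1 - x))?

Partial fractions give a closed form: a_n = (4/15)·(-2)^n + (9/10)·3^n + (-1/6)·1^n.
At n = 12: a_12 = 479389.

479389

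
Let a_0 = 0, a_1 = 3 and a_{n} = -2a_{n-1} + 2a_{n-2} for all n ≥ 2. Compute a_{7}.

984

The ordinary generating function has denominator 1 + 2x - 2x^2.
Iterating the recurrence: a_0,…,a_{7} = 0, 3, -6, 18, -48, 132, -360, 984.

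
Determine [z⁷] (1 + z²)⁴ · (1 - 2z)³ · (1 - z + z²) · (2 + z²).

-586

(1 + z²)⁴ has coefficients 1,0,4,0,6,0,4,0 for degrees 0…7.
(1 - 2z)³ has coefficients 1,-6,12,-8,0,0,0,0 for degrees 0…7.
Multiplying by (1 - z + z²) gives running coefficients 1,-7,19,-26,20,-8,0,0 for degrees 0…7.
Finally multiplying by (2 + z²), the product of all factors after the first has coefficients 2,-14,39,-59,59,-42,20,-8 for degrees 0…7.
[z⁷] = 1·(-8) + 4·(-42) + 6·(-59) + 4·(-14) = -586.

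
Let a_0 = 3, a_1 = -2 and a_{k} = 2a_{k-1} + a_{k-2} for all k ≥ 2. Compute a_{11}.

The ordinary generating function has denominator 1 - 2x - x^2.
Iterating the recurrence: a_0,…,a_{11} = 3, -2, -1, -4, -9, -22, -53, -128, -309, -746, -1801, -4348.

-4348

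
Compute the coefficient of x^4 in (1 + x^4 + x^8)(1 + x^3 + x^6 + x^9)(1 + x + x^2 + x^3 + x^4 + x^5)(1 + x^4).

(1 + x^4 + x^8) has coefficients 1,0,0,0,1 for degrees 0…4.
(1 + x^3 + x^6 + x^9) has coefficients 1,0,0,1,0 for degrees 0…4.
Multiplying by (1 + x + x^2 + x^3 + x^4 + x^5) gives running coefficients 1,1,1,2,2 for degrees 0…4.
Finally multiplying by (1 + x^4), the product of all factors after the first has coefficients 1,1,1,2,3 for degrees 0…4.
[x^4] = 1·3 + 1·1 = 4.

4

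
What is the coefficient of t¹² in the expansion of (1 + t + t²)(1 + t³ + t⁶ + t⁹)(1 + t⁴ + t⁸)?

(1 + t + t²) has coefficients 1,1,1 for degrees 0…2.
(1 + t³ + t⁶ + t⁹) has coefficients 1,0,0,1,0,0,1,0,0,1,0,0,0 for degrees 0…12.
Finally multiplying by (1 + t⁴ + t⁸), the product of all factors after the first has coefficients 1,0,0,1,1,0,1,1,1,1,1,1,0 for degrees 0…12.
[t¹²] = 1·0 + 1·1 + 1·1 = 2.

2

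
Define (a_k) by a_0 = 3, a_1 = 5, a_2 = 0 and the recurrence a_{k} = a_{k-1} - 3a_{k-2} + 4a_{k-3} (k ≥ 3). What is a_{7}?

-47

The ordinary generating function has denominator 1 - y + 3y^2 - 4y^3.
Iterating the recurrence: a_0,…,a_{7} = 3, 5, 0, -3, 17, 26, -37, -47.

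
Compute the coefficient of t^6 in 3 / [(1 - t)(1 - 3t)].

3279

The denominator gives the recurrence a_n = 4a_(n−1) − 3a_(n−2) for n ≥ 2; the numerator fixes a_0 = 3, a_1 = 12.
Iterating: 3, 12, 39, 120, 363, 1092, 3279, so a_6 = 3279.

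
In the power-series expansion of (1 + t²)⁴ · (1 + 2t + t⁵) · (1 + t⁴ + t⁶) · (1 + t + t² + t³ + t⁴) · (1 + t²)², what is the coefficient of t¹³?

(1 + t²)⁴ has coefficients 1,0,4,0,6,0,4,0,1 for degrees 0…8.
(1 + 2t + t⁵) has coefficients 1,2,0,0,0,1,0,0,0,0,0,0,0,0 for degrees 0…13.
Multiplying by (1 + t⁴ + t⁶) gives running coefficients 1,2,0,0,1,3,1,2,0,1,0,1,0,0 for degrees 0…13.
Multiplying by (1 + t + t² + t³ + t⁴) gives running coefficients 1,3,3,3,4,6,5,7,7,7,4,4,2,2 for degrees 0…13.
Finally multiplying by (1 + t²)², the product of all factors after the first has coefficients 1,3,5,9,11,15,16,22,21,27,23,25,17,17 for degrees 0…13.
[t¹³] = 1·17 + 4·25 + 6·27 + 4·22 + 1·15 = 382.

382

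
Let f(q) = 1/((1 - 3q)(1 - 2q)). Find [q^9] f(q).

58025

Partial fractions give a closed form: a_n = (3)·3^n + (-2)·2^n.
At n = 9: a_9 = 58025.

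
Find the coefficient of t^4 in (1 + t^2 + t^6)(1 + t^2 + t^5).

1

(1 + t^2 + t^6) has coefficients 1,0,1,0,0 for degrees 0…4.
(1 + t^2 + t^5) has coefficients 1,0,1,0,0 for degrees 0…4.
[t^4] = 1·0 + 1·1 = 1.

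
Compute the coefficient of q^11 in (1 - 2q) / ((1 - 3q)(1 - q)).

88574

The denominator gives the recurrence a_n = 4a_(n−1) − 3a_(n−2) for n ≥ 3; the numerator fixes a_0 = 1, a_1 = 2, a_2 = 5.
Iterating: 1, 2, 5, 14, 41, 122, 365, 1094, 3281, 9842, 29525, 88574, so a_11 = 88574.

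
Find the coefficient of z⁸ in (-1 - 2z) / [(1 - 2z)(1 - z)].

Partial fractions give a closed form: a_n = (-4)·2^n + (3)·1^n.
At n = 8: a_8 = -1021.

-1021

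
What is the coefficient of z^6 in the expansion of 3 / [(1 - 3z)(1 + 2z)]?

Partial fractions give a closed form: a_n = (9/5)·3^n + (6/5)·(-2)^n.
At n = 6: a_6 = 1389.

1389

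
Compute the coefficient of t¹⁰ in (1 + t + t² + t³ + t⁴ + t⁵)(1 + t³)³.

(1 + t + t² + t³ + t⁴ + t⁵) has coefficients 1,1,1,1,1,1 for degrees 0…5.
(1 + t³)³ has coefficients 1,0,0,3,0,0,3,0,0,1,0 for degrees 0…10.
[t¹⁰] = 1·0 + 1·1 + 1·0 + 1·0 + 1·3 + 1·0 = 4.

4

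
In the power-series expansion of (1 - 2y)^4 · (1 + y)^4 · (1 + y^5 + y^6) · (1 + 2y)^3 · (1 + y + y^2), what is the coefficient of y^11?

(1 - 2y)^4 has coefficients 1,-8,24,-32,16 for degrees 0…4.
(1 + y)^4 has coefficients 1,4,6,4,1,0,0,0,0,0,0,0 for degrees 0…11.
Multiplying by (1 + y^5 + y^6) gives running coefficients 1,4,6,4,1,1,5,10,10,5,1,0 for degrees 0…11.
Multiplying by (1 + 2y)^3 gives running coefficients 1,10,42,96,129,103,55,60,138,225,231,146 for degrees 0…11.
Finally multiplying by (1 + y + y^2), the product of all factors after the first has coefficients 1,11,53,148,267,328,287,218,253,423,594,602 for degrees 0…11.
[y^11] = 1·602 − 8·594 + 24·423 − 32·253 + 16·218 = 1394.

1394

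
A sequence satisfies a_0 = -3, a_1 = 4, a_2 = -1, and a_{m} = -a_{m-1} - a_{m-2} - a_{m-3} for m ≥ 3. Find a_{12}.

The ordinary generating function has denominator 1 + y + y^2 + y^3.
Iterating the recurrence: a_0,…,a_{12} = -3, 4, -1, 0, -3, 4, -1, 0, -3, 4, -1, 0, -3.

-3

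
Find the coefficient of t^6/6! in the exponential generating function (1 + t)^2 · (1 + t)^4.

720

The EGF product rule gives c_6 = Σ_{k_1+k_2=6} C(6; k_1,k_2) · ∏ g_i(k_i), where (1+t)^2 gives the falling factorial (2)_k; (1+t)^4 gives the falling factorial (4)_k.
g_1(k) for k = 0…6: 1, 2, 2, 0, 0, 0, 0.
g_2(k) for k = 0…6: 1, 4, 12, 24, 24, 0, 0.
c_6 = Σ_k C(6,k)·g_1(k)·g_2(6−k) = 15·2·24 = 720.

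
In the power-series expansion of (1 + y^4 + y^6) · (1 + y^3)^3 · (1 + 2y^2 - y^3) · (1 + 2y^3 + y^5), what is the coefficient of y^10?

(1 + y^4 + y^6) has coefficients 1,0,0,0,1,0,1 for degrees 0…6.
(1 + y^3)^3 has coefficients 1,0,0,3,0,0,3,0,0,1,0 for degrees 0…10.
Multiplying by (1 + 2y^2 - y^3) gives running coefficients 1,0,2,2,0,6,0,0,6,-2,0 for degrees 0…10.
Finally multiplying by (1 + 2y^3 + y^5), the product of all factors after the first has coefficients 1,0,2,4,0,11,4,2,20,-2,6 for degrees 0…10.
[y^10] = 1·6 + 1·4 + 1·0 = 10.

10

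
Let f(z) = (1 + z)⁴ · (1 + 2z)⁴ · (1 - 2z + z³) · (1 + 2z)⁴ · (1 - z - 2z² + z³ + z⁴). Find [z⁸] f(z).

-2760

(1 + z)⁴ has coefficients 1,4,6,4,1 for degrees 0…4.
(1 + 2z)⁴ has coefficients 1,8,24,32,16,0,0,0,0 for degrees 0…8.
Multiplying by (1 - 2z + z³) gives running coefficients 1,6,8,-15,-40,-8,32,16,0 for degrees 0…8.
Multiplying by (1 + 2z)⁴ gives running coefficients 1,14,80,225,240,-336,-1344,-1440,0 for degrees 0…8.
Finally multiplying by (1 - z - 2z² + z³ + z⁴), the product of all factors after the first has coefficients 1,13,64,118,-130,-932,-1183,1041,4032 for degrees 0…8.
[z⁸] = 1·4032 + 4·1041 + 6·(-1183) + 4·(-932) + 1·(-130) = -2760.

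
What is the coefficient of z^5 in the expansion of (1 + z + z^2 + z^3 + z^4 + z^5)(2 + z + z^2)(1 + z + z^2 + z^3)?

(1 + z + z^2 + z^3 + z^4 + z^5) has coefficients 1,1,1,1,1,1 for degrees 0…5.
(2 + z + z^2) has coefficients 2,1,1,0,0,0 for degrees 0…5.
Finally multiplying by (1 + z + z^2 + z^3), the product of all factors after the first has coefficients 2,3,4,4,2,1 for degrees 0…5.
[z^5] = 1·1 + 1·2 + 1·4 + 1·4 + 1·3 + 1·2 = 16.

16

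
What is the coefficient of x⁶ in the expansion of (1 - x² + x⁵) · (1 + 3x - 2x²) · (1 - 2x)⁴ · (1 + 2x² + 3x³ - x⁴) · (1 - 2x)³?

(1 - x² + x⁵) has coefficients 1,0,-1,0,0,1 for degrees 0…5.
(1 + 3x - 2x²) has coefficients 1,3,-2,0,0,0,0 for degrees 0…6.
Multiplying by (1 - 2x)⁴ gives running coefficients 1,-5,-2,56,-128,112,-32 for degrees 0…6.
Multiplying by (1 + 2x² + 3x³ - x⁴) gives running coefficients 1,-5,0,49,-148,223,-118 for degrees 0…6.
Finally multiplying by (1 - 2x)³, the product of all factors after the first has coefficients 1,-11,42,-19,-402,1699,-3624 for degrees 0…6.
[x⁶] = 1·(-3624) − 1·(-402) + 1·(-11) = -3233.

-3233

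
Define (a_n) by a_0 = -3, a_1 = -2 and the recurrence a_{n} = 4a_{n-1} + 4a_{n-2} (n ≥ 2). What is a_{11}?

The ordinary generating function has denominator 1 - 4y - 4y^2.
Iterating the recurrence: a_0,…,a_{11} = -3, -2, -20, -88, -432, -2080, -10048, -48512, -234240, -1131008, -5460992, -26368000.

-26368000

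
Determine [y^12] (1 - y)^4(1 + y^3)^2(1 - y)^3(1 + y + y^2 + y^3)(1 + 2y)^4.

(1 - y)^4 has coefficients 1,-4,6,-4,1 for degrees 0…4.
(1 + y^3)^2 has coefficients 1,0,0,2,0,0,1,0,0,0,0,0,0 for degrees 0…12.
Multiplying by (1 - y)^3 gives running coefficients 1,-3,3,1,-6,6,-1,-3,3,-1,0,0,0 for degrees 0…12.
Multiplying by (1 + y + y^2 + y^3) gives running coefficients 1,-2,1,2,-5,4,0,-4,5,-2,-1,2,-1 for degrees 0…12.
Finally multiplying by (1 + 2y)^4, the product of all factors after the first has coefficients 1,6,9,-6,-13,12,-8,-36,21,6,-25,42,7 for degrees 0…12.
[y^12] = 1·7 − 4·42 + 6·(-25) − 4·6 + 1·21 = -314.

-314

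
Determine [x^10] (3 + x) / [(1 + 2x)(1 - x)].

Partial fractions give a closed form: a_n = (5/3)·(-2)^n + (4/3)·1^n.
At n = 10: a_10 = 1708.

1708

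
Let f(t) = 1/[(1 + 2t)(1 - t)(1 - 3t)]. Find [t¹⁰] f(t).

The denominator gives the recurrence a_n = 2a_(n−1) + 5a_(n−2) − 6a_(n−3) for n ≥ 3; the numerator fixes a_0 = 1, a_1 = 2, a_2 = 9.
Iterating: 1, 2, 9, 22, 77, 210, 673, 1934, 5973, 17578, 53417, so a_10 = 53417.

53417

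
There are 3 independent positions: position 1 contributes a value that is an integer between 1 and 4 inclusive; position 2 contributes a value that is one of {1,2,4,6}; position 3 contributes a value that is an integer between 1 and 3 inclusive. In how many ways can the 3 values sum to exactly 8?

7

The generating function for the choices is (t + t² + t³ + t⁴)·(t + t² + t⁴ + t⁶)·(t + t² + t³); the count is [t⁸].
(t + t² + t³ + t⁴) has coefficients 0,1,1,1,1 for degrees 0…4.
(t + t² + t⁴ + t⁶) has coefficients 0,1,1,0,1,0,1,0,0 for degrees 0…8.
Finally multiplying by (t + t² + t³), the product of all factors after the first has coefficients 0,0,1,2,2,2,1,2,1 for degrees 0…8.
[t⁸] = 1·2 + 1·1 + 1·2 + 1·2 = 7.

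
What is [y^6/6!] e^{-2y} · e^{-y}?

The EGF product rule gives c_6 = Σ_{k_1+k_2=6} C(6; k_1,k_2) · ∏ g_i(k_i), where e^{-2y} gives (-2)^k; e^{-y} gives (-1)^k.
g_1(k) for k = 0…6: 1, -2, 4, -8, 16, -32, 64.
g_2(k) for k = 0…6: 1, -1, 1, -1, 1, -1, 1.
c_6 = Σ_k C(6,k)·g_1(k)·g_2(6−k) = 1·1·1 + 6·(-2)·(-1) + 15·4·1 + 20·(-8)·(-1) + 15·16·1 + 6·(-32)·(-1) + 1·64·1 = 1 + 12 + 60 + 160 + 240 + 192 + 64 = 729.

729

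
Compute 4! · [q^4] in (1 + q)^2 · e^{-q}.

5

The EGF product rule gives c_4 = Σ_{k_1+k_2=4} C(4; k_1,k_2) · ∏ g_i(k_i), where (1+q)^2 gives the falling factorial (2)_k; e^{-q} gives (-1)^k.
g_1(k) for k = 0…4: 1, 2, 2, 0, 0.
g_2(k) for k = 0…4: 1, -1, 1, -1, 1.
c_4 = Σ_k C(4,k)·g_1(k)·g_2(4−k) = 1·1·1 + 4·2·(-1) + 6·2·1 = 1 − 8 + 12 = 5.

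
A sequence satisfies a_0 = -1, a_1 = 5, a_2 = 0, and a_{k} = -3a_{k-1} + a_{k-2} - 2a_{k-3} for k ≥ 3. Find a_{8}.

-4136

The ordinary generating function has denominator 1 + 3z - z^2 + 2z^3.
Iterating the recurrence: a_0,…,a_{8} = -1, 5, 0, 7, -31, 100, -345, 1197, -4136.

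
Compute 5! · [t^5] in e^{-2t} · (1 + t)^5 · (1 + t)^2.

-312

The EGF product rule gives c_5 = Σ_{k_1+k_2+k_3=5} C(5; k_1,k_2,k_3) · ∏ g_i(k_i), where e^{-2t} gives (-2)^k; (1+t)^5 gives the falling factorial (5)_k; (1+t)^2 gives the falling factorial (2)_k.
g_1(k) for k = 0…5: 1, -2, 4, -8, 16, -32.
g_2(k) for k = 0…5: 1, 5, 20, 60, 120, 120.
g_3(k) for k = 0…5: 1, 2, 2, 0, 0, 0.
First combine the last two factors: h(k) = Σ_j C(k,j)·g_2(j)·g_3(k−j) for k = 0…5: 1, 7, 42, 210, 840, 2520.
c_5 = Σ_k C(5,k)·g_1(k)·h(5−k) = 1·1·2520 + 5·(-2)·840 + 10·4·210 + 10·(-8)·42 + 5·16·7 + 1·(-32)·1 = 2520 − 8400 + 8400 − 3360 + 560 − 32 = -312.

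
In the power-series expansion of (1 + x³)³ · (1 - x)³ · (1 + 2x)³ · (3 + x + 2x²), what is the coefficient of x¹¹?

8

(1 + x³)³ has coefficients 1,0,0,3,0,0,3,0,0,1 for degrees 0…9.
(1 - x)³ has coefficients 1,-3,3,-1,0,0,0,0,0,0,0,0 for degrees 0…11.
Multiplying by (1 + 2x)³ gives running coefficients 1,3,-3,-11,6,12,-8,0,0,0,0,0 for degrees 0…11.
Finally multiplying by (3 + x + 2x²), the product of all factors after the first has coefficients 3,10,-4,-30,1,20,0,16,-16,0,0,0 for degrees 0…11.
[x¹¹] = 1·0 + 3·(-16) + 3·20 + 1·(-4) = 8.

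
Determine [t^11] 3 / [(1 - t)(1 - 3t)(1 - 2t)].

2366910

Partial fractions give a closed form: a_n = (3/2)·1^n + (27/2)·3^n + (-12)·2^n.
At n = 11: a_11 = 2366910.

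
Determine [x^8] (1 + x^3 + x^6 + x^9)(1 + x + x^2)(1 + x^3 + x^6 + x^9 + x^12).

3

(1 + x^3 + x^6 + x^9) has coefficients 1,0,0,1,0,0,1,0,0 for degrees 0…8.
(1 + x + x^2) has coefficients 1,1,1,0,0,0,0,0,0 for degrees 0…8.
Finally multiplying by (1 + x^3 + x^6 + x^9 + x^12), the product of all factors after the first has coefficients 1,1,1,1,1,1,1,1,1 for degrees 0…8.
[x^8] = 1·1 + 1·1 + 1·1 = 3.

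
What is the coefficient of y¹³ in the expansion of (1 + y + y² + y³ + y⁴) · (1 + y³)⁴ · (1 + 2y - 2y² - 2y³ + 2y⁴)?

(1 + y + y² + y³ + y⁴) has coefficients 1,1,1,1,1 for degrees 0…4.
(1 + y³)⁴ has coefficients 1,0,0,4,0,0,6,0,0,4,0,0,1,0 for degrees 0…13.
Finally multiplying by (1 + 2y - 2y² - 2y³ + 2y⁴), the product of all factors after the first has coefficients 1,2,-2,2,10,-8,-2,20,-12,-8,20,-8,-7,10 for degrees 0…13.
[y¹³] = 1·10 + 1·(-7) + 1·(-8) + 1·20 + 1·(-8) = 7.

7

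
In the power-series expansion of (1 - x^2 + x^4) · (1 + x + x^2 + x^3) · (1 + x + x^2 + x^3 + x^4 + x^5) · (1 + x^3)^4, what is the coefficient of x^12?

30

(1 - x^2 + x^4) has coefficients 1,0,-1,0,1 for degrees 0…4.
(1 + x + x^2 + x^3) has coefficients 1,1,1,1,0,0,0,0,0,0,0,0,0 for degrees 0…12.
Multiplying by (1 + x + x^2 + x^3 + x^4 + x^5) gives running coefficients 1,2,3,4,4,4,3,2,1,0,0,0,0 for degrees 0…12.
Finally multiplying by (1 + x^3)^4, the product of all factors after the first has coefficients 1,2,3,8,12,16,25,30,35,40,40,40,35 for degrees 0…12.
[x^12] = 1·35 − 1·40 + 1·35 = 30.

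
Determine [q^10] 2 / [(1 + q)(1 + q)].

22

The denominator gives the recurrence a_n = −2a_(n−1) − a_(n−2) for n ≥ 2; the numerator fixes a_0 = 2, a_1 = -4.
Iterating: 2, -4, 6, -8, 10, -12, 14, -16, 18, -20, 22, so a_10 = 22.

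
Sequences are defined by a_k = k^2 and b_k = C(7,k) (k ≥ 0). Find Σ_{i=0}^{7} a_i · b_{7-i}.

1792

The convolution is the x^7 coefficient of A(x)B(x).
Σ = 0·1 + 1·7 + 4·21 + 9·35 + 16·35 + 25·21 + 36·7 + 49·1 = 1792.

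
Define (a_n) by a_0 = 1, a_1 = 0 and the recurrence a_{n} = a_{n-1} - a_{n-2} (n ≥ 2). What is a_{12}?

1

The ordinary generating function has denominator 1 - z + z^2.
Iterating the recurrence: a_0,…,a_{12} = 1, 0, -1, -1, 0, 1, 1, 0, -1, -1, 0, 1, 1.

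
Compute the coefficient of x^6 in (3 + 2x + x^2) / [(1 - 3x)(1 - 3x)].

The denominator gives the recurrence a_n = 6a_(n−1) − 9a_(n−2) for n ≥ 3; the numerator fixes a_0 = 3, a_1 = 20, a_2 = 94.
Iterating: 3, 20, 94, 384, 1458, 5292, 18630, so a_6 = 18630.

18630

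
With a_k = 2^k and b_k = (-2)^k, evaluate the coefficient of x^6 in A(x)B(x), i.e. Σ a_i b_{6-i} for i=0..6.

64

This is [x^6] in the product of the two ordinary generating functions.
Σ = 1·64 + 2·(-32) + 4·16 + 8·(-8) + 16·4 + 32·(-2) + 64·1 = 64.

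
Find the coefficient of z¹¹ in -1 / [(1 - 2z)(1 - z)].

Partial fractions give a closed form: a_n = (-2)·2^n + (1)·1^n.
At n = 11: a_11 = -4095.

-4095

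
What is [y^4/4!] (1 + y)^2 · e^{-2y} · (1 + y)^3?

-24

The EGF product rule gives c_4 = Σ_{k_1+k_2+k_3=4} C(4; k_1,k_2,k_3) · ∏ g_i(k_i), where (1+y)^2 gives the falling factorial (2)_k; e^{-2y} gives (-2)^k; (1+y)^3 gives the falling factorial (3)_k.
g_1(k) for k = 0…4: 1, 2, 2, 0, 0.
g_2(k) for k = 0…4: 1, -2, 4, -8, 16.
g_3(k) for k = 0…4: 1, 3, 6, 6, 0.
First combine the last two factors: h(k) = Σ_j C(k,j)·g_2(j)·g_3(k−j) for k = 0…4: 1, 1, -2, -2, 16.
c_4 = Σ_k C(4,k)·g_1(k)·h(4−k) = 1·1·16 + 4·2·(-2) + 6·2·(-2) = 16 − 16 − 24 = -24.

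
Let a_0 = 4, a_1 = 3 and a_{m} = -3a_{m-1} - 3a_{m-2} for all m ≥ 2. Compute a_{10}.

2673

The ordinary generating function has denominator 1 + 3t + 3t^2.
Iterating the recurrence: a_0,…,a_{10} = 4, 3, -21, 54, -99, 135, -108, -81, 567, -1458, 2673.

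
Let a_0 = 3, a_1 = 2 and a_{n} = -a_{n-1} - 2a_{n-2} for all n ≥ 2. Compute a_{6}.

The ordinary generating function has denominator 1 + y + 2y^2.
Iterating the recurrence: a_0,…,a_{6} = 3, 2, -8, 4, 12, -20, -4.

-4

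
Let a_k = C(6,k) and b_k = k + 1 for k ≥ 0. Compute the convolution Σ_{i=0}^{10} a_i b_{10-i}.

Write out a_i and b_{10-i} for i = 0,…,10 and sum the products.
Σ = 1·11 + 6·10 + 15·9 + 20·8 + 15·7 + 6·6 + 1·5 + 0·4 + 0·3 + 0·2 + 0·1 = 512.

512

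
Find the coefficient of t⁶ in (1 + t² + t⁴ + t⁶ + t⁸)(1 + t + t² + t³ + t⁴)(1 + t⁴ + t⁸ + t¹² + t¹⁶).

(1 + t² + t⁴ + t⁶ + t⁸) has coefficients 1,0,1,0,1,0,1 for degrees 0…6.
(1 + t + t² + t³ + t⁴) has coefficients 1,1,1,1,1,0,0 for degrees 0…6.
Finally multiplying by (1 + t⁴ + t⁸ + t¹² + t¹⁶), the product of all factors after the first has coefficients 1,1,1,1,2,1,1 for degrees 0…6.
[t⁶] = 1·1 + 1·2 + 1·1 + 1·1 = 5.

5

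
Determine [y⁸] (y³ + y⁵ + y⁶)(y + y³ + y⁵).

(y³ + y⁵ + y⁶) has coefficients 0,0,0,1,0,1,1 for degrees 0…6.
(y + y³ + y⁵) has coefficients 0,1,0,1,0,1,0,0,0 for degrees 0…8.
[y⁸] = 1·1 + 1·1 + 1·0 = 2.

2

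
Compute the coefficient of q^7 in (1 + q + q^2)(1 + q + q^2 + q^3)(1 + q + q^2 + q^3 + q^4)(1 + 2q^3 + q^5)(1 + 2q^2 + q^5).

(1 + q + q^2) has coefficients 1,1,1 for degrees 0…2.
(1 + q + q^2 + q^3) has coefficients 1,1,1,1,0,0,0,0 for degrees 0…7.
Multiplying by (1 + q + q^2 + q^3 + q^4) gives running coefficients 1,2,3,4,4,3,2,1 for degrees 0…7.
Multiplying by (1 + 2q^3 + q^5) gives running coefficients 1,2,3,6,8,10,12,12 for degrees 0…7.
Finally multiplying by (1 + 2q^2 + q^5), the product of all factors after the first has coefficients 1,2,5,10,14,23,30,35 for degrees 0…7.
[q^7] = 1·35 + 1·30 + 1·23 = 88.

88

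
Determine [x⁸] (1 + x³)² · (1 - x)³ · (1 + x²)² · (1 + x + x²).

(1 + x³)² has coefficients 1,0,0,2,0,0,1 for degrees 0…6.
(1 - x)³ has coefficients 1,-3,3,-1,0,0,0,0,0 for degrees 0…8.
Multiplying by (1 + x²)² gives running coefficients 1,-3,5,-7,7,-5,3,-1,0 for degrees 0…8.
Finally multiplying by (1 + x + x²), the product of all factors after the first has coefficients 1,-2,3,-5,5,-5,5,-3,2 for degrees 0…8.
[x⁸] = 1·2 + 2·(-5) + 1·3 = -5.

-5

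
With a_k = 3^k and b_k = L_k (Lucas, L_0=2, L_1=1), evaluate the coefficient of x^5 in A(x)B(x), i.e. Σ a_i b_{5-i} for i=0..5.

Write out a_i and b_{5-i} for i = 0,…,5 and sum the products.
Σ = 1·11 + 3·7 + 9·4 + 27·3 + 81·1 + 243·2 = 716.

716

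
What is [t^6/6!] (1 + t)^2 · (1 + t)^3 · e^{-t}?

The EGF product rule gives c_6 = Σ_{k_1+k_2+k_3=6} C(6; k_1,k_2,k_3) · ∏ g_i(k_i), where (1+t)^2 gives the falling factorial (2)_k; (1+t)^3 gives the falling factorial (3)_k; e^{-t} gives (-1)^k.
g_1(k) for k = 0…6: 1, 2, 2, 0, 0, 0, 0.
g_2(k) for k = 0…6: 1, 3, 6, 6, 0, 0, 0.
g_3(k) for k = 0…6: 1, -1, 1, -1, 1, -1, 1.
First combine the last two factors: h(k) = Σ_j C(k,j)·g_2(j)·g_3(k−j) for k = 0…6: 1, 2, 1, -4, 1, 14, -47.
c_6 = Σ_k C(6,k)·g_1(k)·h(6−k) = 1·1·(-47) + 6·2·14 + 15·2·1 = −47 + 168 + 30 = 151.

151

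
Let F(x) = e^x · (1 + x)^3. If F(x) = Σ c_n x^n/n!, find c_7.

The EGF product rule gives c_7 = Σ_{k_1+k_2=7} C(7; k_1,k_2) · ∏ g_i(k_i), where e^x gives (1)^k; (1+x)^3 gives the falling factorial (3)_k.
g_1(k) for k = 0…7: 1, 1, 1, 1, 1, 1, 1, 1.
g_2(k) for k = 0…7: 1, 3, 6, 6, 0, 0, 0, 0.
c_7 = Σ_k C(7,k)·g_1(k)·g_2(7−k) = 35·1·6 + 21·1·6 + 7·1·3 + 1·1·1 = 210 + 126 + 21 + 1 = 358.

358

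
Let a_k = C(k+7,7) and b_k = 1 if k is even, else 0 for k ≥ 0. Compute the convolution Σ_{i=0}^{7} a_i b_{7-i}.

4352

The convolution is the t^7 coefficient of A(t)B(t).
Σ = 1·0 + 8·1 + 36·0 + 120·1 + 330·0 + 792·1 + 1716·0 + 3432·1 = 4352.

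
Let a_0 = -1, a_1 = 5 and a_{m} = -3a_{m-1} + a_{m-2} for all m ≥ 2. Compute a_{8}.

-20824

The ordinary generating function has denominator 1 + 3q - q^2.
Iterating the recurrence: a_0,…,a_{8} = -1, 5, -16, 53, -175, 578, -1909, 6305, -20824.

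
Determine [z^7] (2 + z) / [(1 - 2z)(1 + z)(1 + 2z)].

Partial fractions give a closed form: a_n = (5/6)·2^n + (-1/3)·(-1)^n + (3/2)·(-2)^n.
At n = 7: a_7 = -85.

-85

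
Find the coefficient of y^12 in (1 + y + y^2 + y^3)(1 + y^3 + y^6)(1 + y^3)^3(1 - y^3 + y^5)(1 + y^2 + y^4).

16

(1 + y + y^2 + y^3) has coefficients 1,1,1,1 for degrees 0…3.
(1 + y^3 + y^6) has coefficients 1,0,0,1,0,0,1,0,0,0,0,0,0 for degrees 0…12.
Multiplying by (1 + y^3)^3 gives running coefficients 1,0,0,4,0,0,7,0,0,7,0,0,4 for degrees 0…12.
Multiplying by (1 - y^3 + y^5) gives running coefficients 1,0,0,3,0,1,3,0,4,0,0,7,-3 for degrees 0…12.
Finally multiplying by (1 + y^2 + y^4), the product of all factors after the first has coefficients 1,0,1,3,1,4,3,4,7,1,7,7,1 for degrees 0…12.
[y^12] = 1·1 + 1·7 + 1·7 + 1·1 = 16.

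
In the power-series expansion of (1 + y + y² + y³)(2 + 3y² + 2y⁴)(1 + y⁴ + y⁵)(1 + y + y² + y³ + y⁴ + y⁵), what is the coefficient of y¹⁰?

(1 + y + y² + y³) has coefficients 1,1,1,1 for degrees 0…3.
(2 + 3y² + 2y⁴) has coefficients 2,0,3,0,2,0,0,0,0,0,0 for degrees 0…10.
Multiplying by (1 + y⁴ + y⁵) gives running coefficients 2,0,3,0,4,2,3,3,2,2,0 for degrees 0…10.
Finally multiplying by (1 + y + y² + y³ + y⁴ + y⁵), the product of all factors after the first has coefficients 2,2,5,5,9,11,12,15,14,16,12 for degrees 0…10.
[y¹⁰] = 1·12 + 1·16 + 1·14 + 1·15 = 57.

57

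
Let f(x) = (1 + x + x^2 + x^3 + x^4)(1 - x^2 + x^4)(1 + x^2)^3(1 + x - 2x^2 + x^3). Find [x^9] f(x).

7

(1 + x + x^2 + x^3 + x^4) has coefficients 1,1,1,1,1 for degrees 0…4.
(1 - x^2 + x^4) has coefficients 1,0,-1,0,1,0,0,0,0,0 for degrees 0…9.
Multiplying by (1 + x^2)^3 gives running coefficients 1,0,2,0,1,0,1,0,2,0 for degrees 0…9.
Finally multiplying by (1 + x - 2x^2 + x^3), the product of all factors after the first has coefficients 1,1,0,3,-3,3,-1,2,0,3 for degrees 0…9.
[x^9] = 1·3 + 1·0 + 1·2 + 1·(-1) + 1·3 = 7.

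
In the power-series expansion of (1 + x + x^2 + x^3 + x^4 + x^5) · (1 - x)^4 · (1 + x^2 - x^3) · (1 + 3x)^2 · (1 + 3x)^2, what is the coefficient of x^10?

(1 + x + x^2 + x^3 + x^4 + x^5) has coefficients 1,1,1,1,1,1 for degrees 0…5.
(1 - x)^4 has coefficients 1,-4,6,-4,1,0,0,0,0,0,0 for degrees 0…10.
Multiplying by (1 + x^2 - x^3) gives running coefficients 1,-4,7,-9,11,-10,5,-1,0,0,0 for degrees 0…10.
Multiplying by (1 + 3x)^2 gives running coefficients 1,2,-8,-3,20,-25,44,-61,39,-9,0 for degrees 0…10.
Finally multiplying by (1 + 3x)^2, the product of all factors after the first has coefficients 1,8,13,-33,-70,68,74,-22,69,-324,297 for degrees 0…10.
[x^10] = 1·297 + 1·(-324) + 1·69 + 1·(-22) + 1·74 + 1·68 = 162.

162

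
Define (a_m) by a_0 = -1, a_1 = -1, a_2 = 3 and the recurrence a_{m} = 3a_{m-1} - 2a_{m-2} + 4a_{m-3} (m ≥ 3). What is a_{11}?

The ordinary generating function has denominator 1 - 3t + 2t^2 - 4t^3.
Iterating the recurrence: a_0,…,a_{11} = -1, -1, 3, 7, 11, 31, 99, 279, 763, 2127, 5971, 16711.

16711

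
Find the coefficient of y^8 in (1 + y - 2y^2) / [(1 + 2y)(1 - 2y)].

The denominator gives the recurrence a_n = 4a_(n−2) for n ≥ 3; the numerator fixes a_0 = 1, a_1 = 1, a_2 = 2.
Iterating: 1, 1, 2, 4, 8, 16, 32, 64, 128, so a_8 = 128.

128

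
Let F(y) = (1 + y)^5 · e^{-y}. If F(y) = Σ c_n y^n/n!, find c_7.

34

The EGF product rule gives c_7 = Σ_{k_1+k_2=7} C(7; k_1,k_2) · ∏ g_i(k_i), where (1+y)^5 gives the falling factorial (5)_k; e^{-y} gives (-1)^k.
g_1(k) for k = 0…7: 1, 5, 20, 60, 120, 120, 0, 0.
g_2(k) for k = 0…7: 1, -1, 1, -1, 1, -1, 1, -1.
c_7 = Σ_k C(7,k)·g_1(k)·g_2(7−k) = 1·1·(-1) + 7·5·1 + 21·20·(-1) + 35·60·1 + 35·120·(-1) + 21·120·1 = −1 + 35 − 420 + 2100 − 4200 + 2520 = 34.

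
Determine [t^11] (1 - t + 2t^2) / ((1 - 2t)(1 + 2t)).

-1024

The denominator gives the recurrence a_n = 4a_(n−2) for n ≥ 3; the numerator fixes a_0 = 1, a_1 = -1, a_2 = 6.
Iterating: 1, -1, 6, -4, 24, -16, 96, -64, 384, -256, 1536, -1024, so a_11 = -1024.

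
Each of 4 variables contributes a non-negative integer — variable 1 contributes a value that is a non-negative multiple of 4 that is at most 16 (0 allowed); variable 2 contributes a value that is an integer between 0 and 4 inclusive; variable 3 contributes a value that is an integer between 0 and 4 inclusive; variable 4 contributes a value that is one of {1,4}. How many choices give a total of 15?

12

The generating function for the choices is (1 + y^4 + y^8 + y^12 + y^16)·(1 + y + y^2 + y^3 + y^4)·(1 + y + y^2 + y^3 + y^4)·(y + y^4); the count is [y^15].
(1 + y^4 + y^8 + y^12 + y^16) has coefficients 1,0,0,0,1,0,0,0,1,0,0,0,1,0,0,0 for degrees 0…15.
(1 + y + y^2 + y^3 + y^4) has coefficients 1,1,1,1,1,0,0,0,0,0,0,0,0,0,0,0 for degrees 0…15.
Multiplying by (1 + y + y^2 + y^3 + y^4) gives running coefficients 1,2,3,4,5,4,3,2,1,0,0,0,0,0,0,0 for degrees 0…15.
Finally multiplying by (y + y^4), the product of all factors after the first has coefficients 0,1,2,3,5,7,7,7,7,5,3,2,1,0,0,0 for degrees 0…15.
[y^15] = 1·0 + 1·2 + 1·7 + 1·3 = 12.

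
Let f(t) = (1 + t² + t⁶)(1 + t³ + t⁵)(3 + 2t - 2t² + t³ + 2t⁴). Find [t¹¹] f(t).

3

(1 + t² + t⁶) has coefficients 1,0,1,0,0,0,1 for degrees 0…6.
(1 + t³ + t⁵) has coefficients 1,0,0,1,0,1,0,0,0,0,0,0 for degrees 0…11.
Finally multiplying by (3 + 2t - 2t² + t³ + 2t⁴), the product of all factors after the first has coefficients 3,2,-2,4,4,1,3,0,1,2,0,0 for degrees 0…11.
[t¹¹] = 1·0 + 1·2 + 1·1 = 3.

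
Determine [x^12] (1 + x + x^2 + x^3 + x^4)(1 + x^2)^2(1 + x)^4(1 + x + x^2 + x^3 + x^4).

83

(1 + x + x^2 + x^3 + x^4) has coefficients 1,1,1,1,1 for degrees 0…4.
(1 + x^2)^2 has coefficients 1,0,2,0,1,0,0,0,0,0,0,0,0 for degrees 0…12.
Multiplying by (1 + x)^4 gives running coefficients 1,4,8,12,14,12,8,4,1,0,0,0,0 for degrees 0…12.
Finally multiplying by (1 + x + x^2 + x^3 + x^4), the product of all factors after the first has coefficients 1,5,13,25,39,50,54,50,39,25,13,5,1 for degrees 0…12.
[x^12] = 1·1 + 1·5 + 1·13 + 1·25 + 1·39 = 83.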